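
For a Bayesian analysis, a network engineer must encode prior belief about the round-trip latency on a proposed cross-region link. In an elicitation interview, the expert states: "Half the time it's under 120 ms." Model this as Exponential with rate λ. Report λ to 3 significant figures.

Exponential median = ln 2 / λ, so λ = ln 2 / 120.0 = 0.00578.

λ ≈ 0.00578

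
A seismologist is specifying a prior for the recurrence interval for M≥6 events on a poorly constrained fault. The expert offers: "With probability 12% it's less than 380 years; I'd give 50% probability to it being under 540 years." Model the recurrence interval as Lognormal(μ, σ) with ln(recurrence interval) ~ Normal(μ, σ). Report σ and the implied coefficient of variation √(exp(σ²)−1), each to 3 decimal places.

σ ≈ 0.299, CV ≈ 0.306

If T ~ Lognormal(μ,σ) then ln T ~ Normal(μ,σ), so the p-quantile of ln T is μ + z_p·σ.
ln(380) = 5.94 and ln(540) = 6.292; z_{0.12} = -1.175, z_{0.5} = 0.
σ = (6.292 − 5.94)/(0 − (-1.175)) = 0.299.
μ = 5.94 − (-1.175)·0.299 = 6.292.
CV = √(exp(σ²)−1) = √(exp(0.0894)−1) = 0.306.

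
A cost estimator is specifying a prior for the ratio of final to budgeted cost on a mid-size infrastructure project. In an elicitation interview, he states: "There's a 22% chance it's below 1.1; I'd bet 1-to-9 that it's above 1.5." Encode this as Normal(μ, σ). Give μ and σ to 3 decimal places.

μ = 1.250, σ = 0.195

For Normal(μ,σ), the p-quantile is μ + z_p·σ. Here z_{0.22} = -0.7722, z_{0.9} = 1.282.
So 1.1 = μ − 0.7722σ and 1.5 = μ + 1.282σ.
Subtracting: σ = (1.5 − 1.1)/(1.282 − (-0.7722)) = 0.195.
Then μ = 1.1 − (-0.7722)·0.195 = 1.250.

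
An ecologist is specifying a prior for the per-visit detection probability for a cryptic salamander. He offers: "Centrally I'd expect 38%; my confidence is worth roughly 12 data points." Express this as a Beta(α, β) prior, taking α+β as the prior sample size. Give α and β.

α = 4.56, β = 7.44

Under the effective-sample-size interpretation, Beta(α, β) has prior mean α/(α+β) and prior sample size α+β.
So α+β = 12 and α/(α+β) = 0.38, giving α = 0.38·12 = 4.56 and β = 12 − 4.56 = 7.44.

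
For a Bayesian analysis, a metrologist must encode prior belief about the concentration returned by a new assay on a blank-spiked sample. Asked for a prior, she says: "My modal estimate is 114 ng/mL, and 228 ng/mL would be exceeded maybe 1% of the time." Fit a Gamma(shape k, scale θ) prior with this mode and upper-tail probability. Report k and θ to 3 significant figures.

k ≈ 11.2, θ ≈ 11.2

Gamma(k,θ) with k>1 has mode (k−1)θ, so θ = 114/(k−1).
Need P(X < 228) = 0.99 with θ tied to k this way. Start at k = 2, θ = 114: P(X<228) ≈ 0.594.
Too low — raise k to concentrate. Iterating converges to k ≈ 11.2.
Then θ = 114/(11.2−1) ≈ 11.2.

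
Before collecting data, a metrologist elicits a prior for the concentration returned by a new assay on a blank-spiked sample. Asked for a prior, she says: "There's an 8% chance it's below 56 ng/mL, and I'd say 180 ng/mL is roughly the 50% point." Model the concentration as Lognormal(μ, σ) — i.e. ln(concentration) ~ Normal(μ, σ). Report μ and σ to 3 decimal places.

μ ≈ 5.193, σ ≈ 0.831

If T ~ Lognormal(μ,σ) then ln T ~ Normal(μ,σ), so the p-quantile of ln T is μ + z_p·σ.
ln(56) = 4.025 and ln(180) = 5.193; z_{0.08} = -1.405, z_{0.5} = 0.
σ = (5.193 − 4.025)/(0 − (-1.405)) = 0.831.
μ = 4.025 − (-1.405)·0.831 = 5.193.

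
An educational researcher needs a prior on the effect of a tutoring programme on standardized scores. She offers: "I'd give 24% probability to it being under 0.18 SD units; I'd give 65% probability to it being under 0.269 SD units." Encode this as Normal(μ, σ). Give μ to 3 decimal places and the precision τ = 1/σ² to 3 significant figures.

μ = 0.238, τ = 150

For Normal(μ,σ), the p-quantile is μ + z_p·σ. Here z_{0.24} = -0.7063, z_{0.65} = 0.3853.
So 0.18 = μ − 0.7063σ and 0.269 = μ + 0.3853σ.
Subtracting: σ = (0.269 − 0.18)/(0.3853 − (-0.7063)) = 0.082.
Then μ = 0.18 − (-0.7063)·0.082 = 0.238.
Precision τ = 1/σ² = 1/0.08153² = 150.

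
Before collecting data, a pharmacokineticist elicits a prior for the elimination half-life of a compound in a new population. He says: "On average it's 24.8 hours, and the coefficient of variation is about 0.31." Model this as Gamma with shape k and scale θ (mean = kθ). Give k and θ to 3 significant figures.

For Gamma(k, scale θ): mean = kθ, variance = kθ², so CV = 1/√k.
CV = 0.31, hence k = 1/CV² = 10.4.
Then θ = mean/k = 24.8/10.4 = 2.38.

k ≈ 10.4, θ ≈ 2.38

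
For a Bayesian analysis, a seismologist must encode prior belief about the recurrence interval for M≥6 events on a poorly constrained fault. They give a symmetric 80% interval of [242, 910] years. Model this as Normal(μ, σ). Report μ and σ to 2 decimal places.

μ = 576.00, σ = 260.62

A symmetric 80% interval runs μ ± z·σ with z = 1.282.
Half-width = 334, so σ = 334/1.282 = 260.62.
μ is the interval midpoint, 576.00.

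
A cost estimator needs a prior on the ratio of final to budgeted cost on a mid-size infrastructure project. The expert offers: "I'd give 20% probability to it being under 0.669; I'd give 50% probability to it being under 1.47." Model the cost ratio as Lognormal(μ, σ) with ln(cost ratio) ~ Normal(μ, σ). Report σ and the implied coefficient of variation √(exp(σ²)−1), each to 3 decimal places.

σ ≈ 0.935, CV ≈ 1.183

If T ~ Lognormal(μ,σ) then ln T ~ Normal(μ,σ), so the p-quantile of ln T is μ + z_p·σ.
ln(0.669) = -0.402 and ln(1.47) = 0.3853; z_{0.2} = -0.8416, z_{0.5} = 0.
σ = (0.3853 − -0.402)/(0 − (-0.8416)) = 0.935.
μ = -0.402 − (-0.8416)·0.935 = 0.385.
CV = √(exp(σ²)−1) = √(exp(0.8749)−1) = 1.183.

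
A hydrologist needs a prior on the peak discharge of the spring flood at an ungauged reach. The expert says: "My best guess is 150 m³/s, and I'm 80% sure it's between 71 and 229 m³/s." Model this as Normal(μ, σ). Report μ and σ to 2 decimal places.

A symmetric 80% interval runs μ ± z·σ with z = 1.282.
Half-width = 79, so σ = 79/1.282 = 61.64.
μ is the stated best guess, 150.00.

μ = 150.00, σ = 61.64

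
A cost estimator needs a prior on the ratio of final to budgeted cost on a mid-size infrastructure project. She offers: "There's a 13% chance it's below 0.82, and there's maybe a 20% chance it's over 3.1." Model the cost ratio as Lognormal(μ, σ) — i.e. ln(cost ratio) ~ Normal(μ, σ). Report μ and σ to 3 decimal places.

μ ≈ 0.563, σ ≈ 0.676

If T ~ Lognormal(μ,σ) then ln T ~ Normal(μ,σ), so the p-quantile of ln T is μ + z_p·σ.
ln(0.82) = -0.1985 and ln(3.1) = 1.131; z_{0.13} = -1.126, z_{0.8} = 0.8416.
σ = (1.131 − -0.1985)/(0.8416 − (-1.126)) = 0.676.
μ = -0.1985 − (-1.126)·0.676 = 0.563.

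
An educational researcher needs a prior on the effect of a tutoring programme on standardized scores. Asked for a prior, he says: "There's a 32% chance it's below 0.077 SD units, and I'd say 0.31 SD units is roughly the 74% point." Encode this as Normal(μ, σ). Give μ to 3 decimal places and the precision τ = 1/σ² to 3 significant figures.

μ = 0.175, τ = 22.7

The p-quantile of Normal(μ,σ) is μ + z_p·σ, with z_{0.32} = -0.4677 and z_{0.74} = 0.6433.
Eliminate σ: μ = (z₂·x₁ − z₁·x₂)/(z₂ − z₁) = (0.6433·0.077 − (-0.4677)·0.31)/1.111 = 0.175.
Then σ = (x₂ − x₁)/(z₂ − z₁) = (0.31 − 0.077)/1.111 = 0.210.
Precision τ = 1/σ² = 1/0.2097² = 22.7.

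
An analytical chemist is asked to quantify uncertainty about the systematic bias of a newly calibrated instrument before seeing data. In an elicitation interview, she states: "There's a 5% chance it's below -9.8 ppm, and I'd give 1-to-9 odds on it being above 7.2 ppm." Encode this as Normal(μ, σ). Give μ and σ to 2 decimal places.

The p-quantile of Normal(μ,σ) is μ + z_p·σ, with z_{0.05} = -1.645 and z_{0.9} = 1.282.
Eliminate σ: μ = (z₂·x₁ − z₁·x₂)/(z₂ − z₁) = (1.282·-9.8 − (-1.645)·7.2)/2.926 = -0.24.
Then σ = (x₂ − x₁)/(z₂ − z₁) = (7.2 − -9.8)/2.926 = 5.81.

μ = -0.24, σ = 5.81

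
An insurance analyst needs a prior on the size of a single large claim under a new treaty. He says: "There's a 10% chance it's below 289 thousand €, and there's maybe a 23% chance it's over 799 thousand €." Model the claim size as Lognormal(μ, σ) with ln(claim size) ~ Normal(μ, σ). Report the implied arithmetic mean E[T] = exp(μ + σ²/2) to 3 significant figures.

E[T] ≈ 625 thousand €

If T ~ Lognormal(μ,σ) then ln T ~ Normal(μ,σ), so the p-quantile of ln T is μ + z_p·σ.
ln(289) = 5.666 and ln(799) = 6.683; z_{0.1} = -1.282, z_{0.77} = 0.7388.
σ = (6.683 − 5.666)/(0.7388 − (-1.282)) = 0.503.
μ = 5.666 − (-1.282)·0.503 = 6.311.
E[T] = exp(μ + σ²/2) = exp(6.311 + 0.1267) = 625 thousand €.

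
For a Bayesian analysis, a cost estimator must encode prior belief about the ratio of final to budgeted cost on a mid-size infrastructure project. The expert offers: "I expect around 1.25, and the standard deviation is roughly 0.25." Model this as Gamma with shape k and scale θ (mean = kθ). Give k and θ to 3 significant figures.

For Gamma(k, scale θ): mean = kθ, variance = kθ², so CV = 1/√k.
CV = SD/mean = 0.25/1.25 = 0.2, hence k = 1/CV² = 25.
Then θ = mean/k = 1.25/25 = 0.05.

k ≈ 25, θ ≈ 0.05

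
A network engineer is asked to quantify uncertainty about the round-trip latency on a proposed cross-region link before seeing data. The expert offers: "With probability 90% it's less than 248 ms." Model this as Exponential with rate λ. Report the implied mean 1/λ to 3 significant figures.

P(T < 248.0) = 1 − e^(−λ·248.0) = 0.9, so λ = −ln(1−0.9)/248.0 = −ln(0.1)/248.0 = 0.00928.
Mean = 1/λ = 108 ms.

mean ≈ 108 ms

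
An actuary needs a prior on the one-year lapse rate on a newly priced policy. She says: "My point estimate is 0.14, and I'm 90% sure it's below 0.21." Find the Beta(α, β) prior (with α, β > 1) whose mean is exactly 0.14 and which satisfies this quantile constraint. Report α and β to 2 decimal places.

With mean 0.14 fixed, write α = 0.14s, β = 0.86s where s = α+β.
Need P(θ < 0.21) = 0.9 under Beta(0.14s, 0.86s). Normal approximation: (q−m)/√(m(1−m)/s) ≈ z_{0.9} = 1.28, so s ≈ 0.14·0.86·(1.28)²/(0.21−0.14)² = 40.4.
At s = 40.4: P(θ<0.21) ≈ 0.893. Adjusting to match 0.9 gives s ≈ 43.28.
So α = 0.14·43.28 ≈ 6.06, β = 0.86·43.28 ≈ 37.22.

α ≈ 6.06, β ≈ 37.22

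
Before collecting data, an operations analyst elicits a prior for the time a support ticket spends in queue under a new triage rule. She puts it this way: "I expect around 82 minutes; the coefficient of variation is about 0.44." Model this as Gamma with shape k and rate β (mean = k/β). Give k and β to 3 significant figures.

k ≈ 5.17, β ≈ 0.063

For Gamma(k, rate β): mean = k/β, variance = k/β², so CV = 1/√k.
CV = 0.44, hence k = 1/CV² = 5.17.
Then β = k/mean = 5.17/82 = 0.063.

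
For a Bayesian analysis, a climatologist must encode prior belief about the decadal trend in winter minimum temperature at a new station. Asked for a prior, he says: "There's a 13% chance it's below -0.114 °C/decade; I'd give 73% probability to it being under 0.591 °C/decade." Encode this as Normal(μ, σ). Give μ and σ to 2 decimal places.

For Normal(μ,σ), the p-quantile is μ + z_p·σ. Here z_{0.13} = -1.126, z_{0.73} = 0.6128.
So -0.114 = μ − 1.126σ and 0.591 = μ + 0.6128σ.
Subtracting: σ = (0.591 − -0.114)/(0.6128 − (-1.126)) = 0.41.
Then μ = -0.114 − (-1.126)·0.41 = 0.34.

μ = 0.34, σ = 0.41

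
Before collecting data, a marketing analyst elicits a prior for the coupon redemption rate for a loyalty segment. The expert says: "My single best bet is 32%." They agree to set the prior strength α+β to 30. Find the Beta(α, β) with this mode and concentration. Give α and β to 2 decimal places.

α = 9.96, β = 20.04

For α,β > 1 the Beta mode is (α−1)/(α+β−2). With α+β = 30, the mode is (α−1)/28.
Set (α−1)/28 = 0.32 → α = 1 + 0.32·28 = 9.96.
β = 30 − α = 20.04.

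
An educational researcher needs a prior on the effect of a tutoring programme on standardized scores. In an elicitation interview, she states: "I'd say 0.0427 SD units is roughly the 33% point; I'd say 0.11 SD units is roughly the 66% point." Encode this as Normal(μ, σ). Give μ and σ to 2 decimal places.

μ = 0.08, σ = 0.08

For Normal(μ,σ), the p-quantile is μ + z_p·σ. Here z_{0.33} = -0.4399, z_{0.66} = 0.4125.
So 0.0427 = μ − 0.4399σ and 0.11 = μ + 0.4125σ.
Subtracting: σ = (0.11 − 0.0427)/(0.4125 − (-0.4399)) = 0.08.
Then μ = 0.0427 − (-0.4399)·0.08 = 0.08.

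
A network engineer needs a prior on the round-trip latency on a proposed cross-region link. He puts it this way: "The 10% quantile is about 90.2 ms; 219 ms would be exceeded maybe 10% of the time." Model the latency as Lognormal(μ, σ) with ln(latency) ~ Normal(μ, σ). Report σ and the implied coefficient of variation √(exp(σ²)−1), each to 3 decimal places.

If T ~ Lognormal(μ,σ) then ln T ~ Normal(μ,σ), so the p-quantile of ln T is μ + z_p·σ.
ln(90.2) = 4.502 and ln(219) = 5.389; z_{0.1} = -1.282, z_{0.9} = 1.282.
σ = (5.389 − 4.502)/(1.282 − (-1.282)) = 0.346.
μ = 4.502 − (-1.282)·0.346 = 4.946.
CV = √(exp(σ²)−1) = √(exp(0.1198)−1) = 0.357.

σ ≈ 0.346, CV ≈ 0.357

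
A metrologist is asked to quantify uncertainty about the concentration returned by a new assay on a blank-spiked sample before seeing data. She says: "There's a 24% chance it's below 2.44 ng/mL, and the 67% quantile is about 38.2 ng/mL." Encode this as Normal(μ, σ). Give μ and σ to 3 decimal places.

The p-quantile of Normal(μ,σ) is μ + z_p·σ, with z_{0.24} = -0.7063 and z_{0.67} = 0.4399.
Eliminate σ: μ = (z₂·x₁ − z₁·x₂)/(z₂ − z₁) = (0.4399·2.44 − (-0.7063)·38.2)/1.146 = 24.475.
Then σ = (x₂ − x₁)/(z₂ − z₁) = (38.2 − 2.44)/1.146 = 31.198.

μ = 24.475, σ = 31.198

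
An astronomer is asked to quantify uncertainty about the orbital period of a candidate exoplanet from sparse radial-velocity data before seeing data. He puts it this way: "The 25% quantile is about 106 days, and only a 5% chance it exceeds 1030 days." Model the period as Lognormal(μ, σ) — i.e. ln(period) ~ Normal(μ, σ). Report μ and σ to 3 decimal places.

μ ≈ 5.325, σ ≈ 0.980

If T ~ Lognormal(μ,σ) then ln T ~ Normal(μ,σ), so the p-quantile of ln T is μ + z_p·σ.
ln(106) = 4.663 and ln(1030) = 6.937; z_{0.25} = -0.6745, z_{0.95} = 1.645.
σ = (6.937 − 4.663)/(1.645 − (-0.6745)) = 0.980.
μ = 4.663 − (-0.6745)·0.980 = 5.325.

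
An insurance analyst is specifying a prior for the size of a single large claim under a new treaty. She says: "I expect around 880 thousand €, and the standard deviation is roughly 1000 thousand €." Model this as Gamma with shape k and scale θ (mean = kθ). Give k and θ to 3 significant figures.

k ≈ 0.774, θ ≈ 1140

For Gamma(k, scale θ): mean = kθ, variance = kθ², so CV = 1/√k.
CV = SD/mean = 1000/880 = 1.136, hence k = 1/CV² = 0.774.
Then θ = mean/k = 880/0.774 = 1140.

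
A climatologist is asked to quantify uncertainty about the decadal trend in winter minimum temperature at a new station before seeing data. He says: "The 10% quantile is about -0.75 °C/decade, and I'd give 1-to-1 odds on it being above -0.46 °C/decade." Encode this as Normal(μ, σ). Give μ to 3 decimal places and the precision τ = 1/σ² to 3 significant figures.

The p-quantile of Normal(μ,σ) is μ + z_p·σ, with z_{0.1} = -1.282 and z_{0.5} = 0.
Eliminate σ: μ = (z₂·x₁ − z₁·x₂)/(z₂ − z₁) = (0·-0.75 − (-1.282)·-0.46)/1.282 = -0.460.
Then σ = (x₂ − x₁)/(z₂ − z₁) = (-0.46 − -0.75)/1.282 = 0.226.
Precision τ = 1/σ² = 1/0.2263² = 19.5.

μ = -0.460, τ = 19.5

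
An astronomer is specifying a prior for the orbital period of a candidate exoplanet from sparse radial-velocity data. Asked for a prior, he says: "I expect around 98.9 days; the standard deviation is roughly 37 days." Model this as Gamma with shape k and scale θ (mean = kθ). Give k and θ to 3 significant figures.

For Gamma(k, scale θ): mean = kθ, variance = kθ², so CV = 1/√k.
CV = SD/mean = 37/98.9 = 0.3741, hence k = 1/CV² = 7.14.
Then θ = mean/k = 98.9/7.14 = 13.8.

k ≈ 7.14, θ ≈ 13.8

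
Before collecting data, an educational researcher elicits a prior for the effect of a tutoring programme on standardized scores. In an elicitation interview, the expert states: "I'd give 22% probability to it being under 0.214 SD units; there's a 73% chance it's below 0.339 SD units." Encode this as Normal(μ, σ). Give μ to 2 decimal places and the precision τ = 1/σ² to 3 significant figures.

μ = 0.28, τ = 123

The p-quantile of Normal(μ,σ) is μ + z_p·σ, with z_{0.22} = -0.7722 and z_{0.73} = 0.6128.
Eliminate σ: μ = (z₂·x₁ − z₁·x₂)/(z₂ − z₁) = (0.6128·0.214 − (-0.7722)·0.339)/1.385 = 0.28.
Then σ = (x₂ − x₁)/(z₂ − z₁) = (0.339 − 0.214)/1.385 = 0.09.
Precision τ = 1/σ² = 1/0.09025² = 123.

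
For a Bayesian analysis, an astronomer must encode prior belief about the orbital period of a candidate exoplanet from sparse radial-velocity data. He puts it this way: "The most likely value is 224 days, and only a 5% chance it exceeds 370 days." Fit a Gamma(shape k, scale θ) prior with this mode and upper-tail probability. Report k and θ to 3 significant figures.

k ≈ 12.1, θ ≈ 20.2

Gamma(k,θ) with k>1 has mode (k−1)θ, so θ = 224/(k−1).
Need P(X < 370) = 0.95 with θ tied to k this way. Start at k = 2, θ = 224: P(X<370) ≈ 0.492.
Too low — raise k to concentrate. Iterating converges to k ≈ 12.1.
Then θ = 224/(12.1−1) ≈ 20.2.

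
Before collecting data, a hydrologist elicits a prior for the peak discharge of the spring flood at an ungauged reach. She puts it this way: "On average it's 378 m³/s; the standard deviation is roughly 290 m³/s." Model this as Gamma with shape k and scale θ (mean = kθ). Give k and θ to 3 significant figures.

k ≈ 1.7, θ ≈ 222

For Gamma(k, scale θ): mean = kθ, variance = kθ², so CV = 1/√k.
CV = SD/mean = 290/378 = 0.7672, hence k = 1/CV² = 1.7.
Then θ = mean/k = 378/1.7 = 222.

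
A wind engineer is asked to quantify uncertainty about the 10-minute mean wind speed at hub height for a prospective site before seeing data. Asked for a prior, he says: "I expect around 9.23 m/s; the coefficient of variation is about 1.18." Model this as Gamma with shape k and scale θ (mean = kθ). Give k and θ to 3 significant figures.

k ≈ 0.718, θ ≈ 12.9

For Gamma(k, scale θ): mean = kθ, variance = kθ², so CV = 1/√k.
CV = 1.18, hence k = 1/CV² = 0.718.
Then θ = mean/k = 9.23/0.718 = 12.9.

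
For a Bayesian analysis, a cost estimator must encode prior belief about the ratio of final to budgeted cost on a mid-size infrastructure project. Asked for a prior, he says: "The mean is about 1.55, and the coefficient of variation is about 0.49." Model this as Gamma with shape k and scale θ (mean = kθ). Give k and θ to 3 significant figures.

For Gamma(k, scale θ): mean = kθ, variance = kθ², so CV = 1/√k.
CV = 0.49, hence k = 1/CV² = 4.16.
Then θ = mean/k = 1.55/4.16 = 0.372.

k ≈ 4.16, θ ≈ 0.372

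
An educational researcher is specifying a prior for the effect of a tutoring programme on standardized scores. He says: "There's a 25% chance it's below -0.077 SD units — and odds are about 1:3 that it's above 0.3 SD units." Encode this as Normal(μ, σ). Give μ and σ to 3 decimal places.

The p-quantile of Normal(μ,σ) is μ + z_p·σ, with z_{0.25} = -0.6745 and z_{0.75} = 0.6745.
Eliminate σ: μ = (z₂·x₁ − z₁·x₂)/(z₂ − z₁) = (0.6745·-0.077 − (-0.6745)·0.3)/1.349 = 0.112.
Then σ = (x₂ − x₁)/(z₂ − z₁) = (0.3 − -0.077)/1.349 = 0.279.

μ = 0.112, σ = 0.279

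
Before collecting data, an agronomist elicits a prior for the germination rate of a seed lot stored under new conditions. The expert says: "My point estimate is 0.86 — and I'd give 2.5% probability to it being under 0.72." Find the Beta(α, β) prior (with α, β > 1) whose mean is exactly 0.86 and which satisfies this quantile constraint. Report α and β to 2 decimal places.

α ≈ 26.59, β ≈ 4.33

With mean 0.86 fixed, write α = 0.86s, β = 0.14s where s = α+β.
Need P(θ < 0.72) = 0.025 under Beta(0.86s, 0.14s). Normal approximation: (q−m)/√(m(1−m)/s) ≈ z_{0.025} = -1.96, so s ≈ 0.86·0.14·(-1.96)²/(0.72−0.86)² = 23.6.
At s = 23.6: P(θ<0.72) ≈ 0.041. Adjusting to match 0.025 gives s ≈ 30.92.
So α = 0.86·30.92 ≈ 26.59, β = 0.14·30.92 ≈ 4.33.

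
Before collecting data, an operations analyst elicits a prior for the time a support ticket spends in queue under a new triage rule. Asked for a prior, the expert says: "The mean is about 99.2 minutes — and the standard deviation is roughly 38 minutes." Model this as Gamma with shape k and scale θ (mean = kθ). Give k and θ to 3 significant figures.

k ≈ 6.81, θ ≈ 14.6

For Gamma(k, scale θ): mean = kθ, variance = kθ², so CV = 1/√k.
CV = SD/mean = 38/99.2 = 0.3831, hence k = 1/CV² = 6.81.
Then θ = mean/k = 99.2/6.81 = 14.6.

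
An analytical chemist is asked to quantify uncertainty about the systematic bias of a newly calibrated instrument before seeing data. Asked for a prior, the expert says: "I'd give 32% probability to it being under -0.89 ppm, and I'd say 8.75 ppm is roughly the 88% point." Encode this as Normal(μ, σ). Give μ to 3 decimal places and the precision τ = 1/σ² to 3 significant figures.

For Normal(μ,σ), the p-quantile is μ + z_p·σ. Here z_{0.32} = -0.4677, z_{0.88} = 1.175.
So -0.89 = μ − 0.4677σ and 8.75 = μ + 1.175σ.
Subtracting: σ = (8.75 − -0.89)/(1.175 − (-0.4677)) = 5.868.
Then μ = -0.89 − (-0.4677)·5.868 = 1.855.
Precision τ = 1/σ² = 1/5.868² = 0.029.

μ = 1.855, τ = 0.029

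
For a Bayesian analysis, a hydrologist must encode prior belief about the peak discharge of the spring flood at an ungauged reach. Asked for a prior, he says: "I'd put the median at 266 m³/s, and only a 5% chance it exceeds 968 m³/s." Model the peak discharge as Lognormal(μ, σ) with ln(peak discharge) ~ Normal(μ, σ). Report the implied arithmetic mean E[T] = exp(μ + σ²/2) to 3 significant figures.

E[T] ≈ 362 m³/s

If T ~ Lognormal(μ,σ) then ln T ~ Normal(μ,σ), so the p-quantile of ln T is μ + z_p·σ.
ln(266) = 5.583 and ln(968) = 6.875; z_{0.5} = 0, z_{0.95} = 1.645.
σ = (6.875 − 5.583)/(1.645 − (0)) = 0.785.
μ = 5.583 − (0)·0.785 = 5.583.
E[T] = exp(μ + σ²/2) = exp(5.583 + 0.3084) = 362 m³/s.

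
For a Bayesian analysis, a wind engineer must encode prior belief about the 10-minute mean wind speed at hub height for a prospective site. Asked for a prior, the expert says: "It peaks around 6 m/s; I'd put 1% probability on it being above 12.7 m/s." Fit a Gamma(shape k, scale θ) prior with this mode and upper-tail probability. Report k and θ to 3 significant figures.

Gamma(k,θ) with k>1 has mode (k−1)θ, so θ = 6/(k−1).
Need P(X < 12.7) = 0.99 with θ tied to k this way. Start at k = 2, θ = 6: P(X<12.7) ≈ 0.625.
Too low — raise k to concentrate. Iterating converges to k ≈ 9.64.
Then θ = 6/(9.64−1) ≈ 0.694.

k ≈ 9.64, θ ≈ 0.694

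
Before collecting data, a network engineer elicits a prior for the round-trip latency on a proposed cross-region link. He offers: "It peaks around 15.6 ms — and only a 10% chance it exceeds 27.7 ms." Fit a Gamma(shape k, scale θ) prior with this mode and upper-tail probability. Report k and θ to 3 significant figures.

k ≈ 6.77, θ ≈ 2.7

Gamma(k,θ) with k>1 has mode (k−1)θ, so θ = 15.6/(k−1).
Need P(X < 27.7) = 0.9 with θ tied to k this way. Start at k = 2, θ = 15.6: P(X<27.7) ≈ 0.530.
Too low — raise k to concentrate. Iterating converges to k ≈ 6.77.
Then θ = 15.6/(6.77−1) ≈ 2.7.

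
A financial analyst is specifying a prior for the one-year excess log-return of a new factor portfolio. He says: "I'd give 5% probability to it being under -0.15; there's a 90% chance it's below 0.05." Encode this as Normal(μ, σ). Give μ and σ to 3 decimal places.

μ = -0.038, σ = 0.068

For Normal(μ,σ), the p-quantile is μ + z_p·σ. Here z_{0.05} = -1.645, z_{0.9} = 1.282.
So -0.15 = μ − 1.645σ and 0.05 = μ + 1.282σ.
Subtracting: σ = (0.05 − -0.15)/(1.282 − (-1.645)) = 0.068.
Then μ = -0.15 − (-1.645)·0.068 = -0.038.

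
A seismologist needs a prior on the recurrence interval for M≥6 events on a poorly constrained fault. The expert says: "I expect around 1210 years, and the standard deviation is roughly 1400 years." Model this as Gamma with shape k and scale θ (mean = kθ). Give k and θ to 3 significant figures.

k ≈ 0.747, θ ≈ 1620

For Gamma(k, scale θ): mean = kθ, variance = kθ², so CV = 1/√k.
CV = SD/mean = 1400/1210 = 1.157, hence k = 1/CV² = 0.747.
Then θ = mean/k = 1210/0.747 = 1620.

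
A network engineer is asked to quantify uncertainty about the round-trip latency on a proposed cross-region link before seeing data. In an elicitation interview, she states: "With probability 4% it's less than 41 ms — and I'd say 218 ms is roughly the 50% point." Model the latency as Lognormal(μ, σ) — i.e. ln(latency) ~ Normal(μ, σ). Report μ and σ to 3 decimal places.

If T ~ Lognormal(μ,σ) then ln T ~ Normal(μ,σ), so the p-quantile of ln T is μ + z_p·σ.
ln(41) = 3.714 and ln(218) = 5.384; z_{0.04} = -1.751, z_{0.5} = 0.
σ = (5.384 − 3.714)/(0 − (-1.751)) = 0.954.
μ = 3.714 − (-1.751)·0.954 = 5.384.

μ ≈ 5.384, σ ≈ 0.954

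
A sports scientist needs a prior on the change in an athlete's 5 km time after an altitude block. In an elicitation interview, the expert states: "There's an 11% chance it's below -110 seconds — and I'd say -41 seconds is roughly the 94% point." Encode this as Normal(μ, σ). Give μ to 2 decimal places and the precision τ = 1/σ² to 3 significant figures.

μ = -79.57, τ = 0.00162

For Normal(μ,σ), the p-quantile is μ + z_p·σ. Here z_{0.11} = -1.227, z_{0.94} = 1.555.
So -110 = μ − 1.227σ and -41 = μ + 1.555σ.
Subtracting: σ = (-41 − -110)/(1.555 − (-1.227)) = 24.81.
Then μ = -110 − (-1.227)·24.81 = -79.57.
Precision τ = 1/σ² = 1/24.81² = 0.00162.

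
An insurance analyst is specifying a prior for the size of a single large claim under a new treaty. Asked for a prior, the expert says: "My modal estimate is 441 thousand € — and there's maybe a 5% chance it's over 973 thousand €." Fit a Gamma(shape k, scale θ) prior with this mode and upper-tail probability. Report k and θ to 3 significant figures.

k ≈ 5.39, θ ≈ 100

Gamma(k,θ) with k>1 has mode (k−1)θ, so θ = 441/(k−1).
Need P(X < 973) = 0.95 with θ tied to k this way. Start at k = 2, θ = 441: P(X<973) ≈ 0.647.
Too low — raise k to concentrate. Iterating converges to k ≈ 5.39.
Then θ = 441/(5.39−1) ≈ 100.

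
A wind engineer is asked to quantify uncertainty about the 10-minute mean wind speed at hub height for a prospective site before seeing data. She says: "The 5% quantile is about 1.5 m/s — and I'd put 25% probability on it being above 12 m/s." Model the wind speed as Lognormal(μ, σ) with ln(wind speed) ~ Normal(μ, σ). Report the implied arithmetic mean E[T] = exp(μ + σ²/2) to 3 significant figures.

E[T] ≈ 9.8 m/s

If T ~ Lognormal(μ,σ) then ln T ~ Normal(μ,σ), so the p-quantile of ln T is μ + z_p·σ.
ln(1.5) = 0.4055 and ln(12) = 2.485; z_{0.05} = -1.645, z_{0.75} = 0.6745.
σ = (2.485 − 0.4055)/(0.6745 − (-1.645)) = 0.897.
μ = 0.4055 − (-1.645)·0.897 = 1.880.
E[T] = exp(μ + σ²/2) = exp(1.880 + 0.4019) = 9.8 m/s.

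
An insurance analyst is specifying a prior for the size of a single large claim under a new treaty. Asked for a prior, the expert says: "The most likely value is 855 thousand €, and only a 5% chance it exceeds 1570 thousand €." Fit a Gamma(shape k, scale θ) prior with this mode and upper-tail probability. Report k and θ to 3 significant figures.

Gamma(k,θ) with k>1 has mode (k−1)θ, so θ = 855/(k−1).
Need P(X < 1570) = 0.95 with θ tied to k this way. Start at k = 2, θ = 855: P(X<1570) ≈ 0.548.
Too low — raise k to concentrate. Iterating converges to k ≈ 8.54.
Then θ = 855/(8.54−1) ≈ 113.

k ≈ 8.54, θ ≈ 113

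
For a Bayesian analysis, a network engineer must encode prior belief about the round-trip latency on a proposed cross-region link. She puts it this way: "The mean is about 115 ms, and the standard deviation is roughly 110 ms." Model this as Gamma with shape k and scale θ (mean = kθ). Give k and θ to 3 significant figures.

k ≈ 1.09, θ ≈ 105

For Gamma(k, scale θ): mean = kθ, variance = kθ², so CV = 1/√k.
CV = SD/mean = 110/115 = 0.9565, hence k = 1/CV² = 1.09.
Then θ = mean/k = 115/1.09 = 105.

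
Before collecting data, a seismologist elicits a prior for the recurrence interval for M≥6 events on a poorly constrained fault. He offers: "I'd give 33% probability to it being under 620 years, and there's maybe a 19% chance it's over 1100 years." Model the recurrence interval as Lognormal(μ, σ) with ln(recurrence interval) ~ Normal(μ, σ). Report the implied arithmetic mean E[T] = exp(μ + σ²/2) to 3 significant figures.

E[T] ≈ 825 years

If T ~ Lognormal(μ,σ) then ln T ~ Normal(μ,σ), so the p-quantile of ln T is μ + z_p·σ.
ln(620) = 6.43 and ln(1100) = 7.003; z_{0.33} = -0.4399, z_{0.81} = 0.8779.
σ = (7.003 − 6.43)/(0.8779 − (-0.4399)) = 0.435.
μ = 6.43 − (-0.4399)·0.435 = 6.621.
E[T] = exp(μ + σ²/2) = exp(6.621 + 0.0946) = 825 years.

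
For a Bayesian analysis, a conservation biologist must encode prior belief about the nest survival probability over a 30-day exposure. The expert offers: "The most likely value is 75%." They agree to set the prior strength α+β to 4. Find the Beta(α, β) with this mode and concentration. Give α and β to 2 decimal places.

For α,β > 1 the Beta mode is (α−1)/(α+β−2). With α+β = 4, the mode is (α−1)/2.
Set (α−1)/2 = 0.75 → α = 1 + 0.75·2 = 2.50.
β = 4 − α = 1.50.

α = 2.50, β = 1.50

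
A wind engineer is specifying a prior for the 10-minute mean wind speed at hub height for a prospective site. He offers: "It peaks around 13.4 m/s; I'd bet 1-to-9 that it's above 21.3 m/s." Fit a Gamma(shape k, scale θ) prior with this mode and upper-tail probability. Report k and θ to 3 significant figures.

Gamma(k,θ) with k>1 has mode (k−1)θ, so θ = 13.4/(k−1).
Need P(X < 21.3) = 0.9 with θ tied to k this way. Start at k = 2, θ = 13.4: P(X<21.3) ≈ 0.472.
Too low — raise k to concentrate. Iterating converges to k ≈ 9.74.
Then θ = 13.4/(9.74−1) ≈ 1.53.

k ≈ 9.74, θ ≈ 1.53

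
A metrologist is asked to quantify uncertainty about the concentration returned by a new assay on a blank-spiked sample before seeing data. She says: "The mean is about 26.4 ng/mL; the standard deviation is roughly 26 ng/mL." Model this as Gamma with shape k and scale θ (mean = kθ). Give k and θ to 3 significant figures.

k ≈ 1.03, θ ≈ 25.6

For Gamma(k, scale θ): mean = kθ, variance = kθ², so CV = 1/√k.
CV = SD/mean = 26/26.4 = 0.9848, hence k = 1/CV² = 1.03.
Then θ = mean/k = 26.4/1.03 = 25.6.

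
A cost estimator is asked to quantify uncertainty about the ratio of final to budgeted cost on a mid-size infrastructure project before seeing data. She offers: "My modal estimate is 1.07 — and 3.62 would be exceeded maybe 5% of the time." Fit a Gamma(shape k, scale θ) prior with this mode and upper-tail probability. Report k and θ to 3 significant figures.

Gamma(k,θ) with k>1 has mode (k−1)θ, so θ = 1.07/(k−1).
Need P(X < 3.62) = 0.95 with θ tied to k this way. Start at k = 2, θ = 1.07: P(X<3.62) ≈ 0.851.
Too low — raise k to concentrate. Iterating converges to k ≈ 2.75.
Then θ = 1.07/(2.75−1) ≈ 0.612.

k ≈ 2.75, θ ≈ 0.612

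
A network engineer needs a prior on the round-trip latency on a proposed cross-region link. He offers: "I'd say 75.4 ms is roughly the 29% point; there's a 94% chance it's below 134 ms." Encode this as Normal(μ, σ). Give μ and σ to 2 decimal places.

μ = 90.78, σ = 27.80

The p-quantile of Normal(μ,σ) is μ + z_p·σ, with z_{0.29} = -0.5534 and z_{0.94} = 1.555.
Eliminate σ: μ = (z₂·x₁ − z₁·x₂)/(z₂ − z₁) = (1.555·75.4 − (-0.5534)·134)/2.108 = 90.78.
Then σ = (x₂ − x₁)/(z₂ − z₁) = (134 − 75.4)/2.108 = 27.80.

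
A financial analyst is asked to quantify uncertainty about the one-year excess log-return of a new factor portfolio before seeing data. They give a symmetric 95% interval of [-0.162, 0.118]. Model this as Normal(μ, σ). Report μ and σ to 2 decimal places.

μ = -0.02, σ = 0.07

A symmetric 95% interval runs μ ± z·σ with z = 1.96.
Half-width = 0.14, so σ = 0.14/1.96 = 0.07.
μ is the interval midpoint, -0.02.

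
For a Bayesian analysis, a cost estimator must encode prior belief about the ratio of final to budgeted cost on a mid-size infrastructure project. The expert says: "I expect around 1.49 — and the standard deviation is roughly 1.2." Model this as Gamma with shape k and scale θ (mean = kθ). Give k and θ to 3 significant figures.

k ≈ 1.54, θ ≈ 0.966

For Gamma(k, scale θ): mean = kθ, variance = kθ², so CV = 1/√k.
CV = SD/mean = 1.2/1.49 = 0.8054, hence k = 1/CV² = 1.54.
Then θ = mean/k = 1.49/1.54 = 0.966.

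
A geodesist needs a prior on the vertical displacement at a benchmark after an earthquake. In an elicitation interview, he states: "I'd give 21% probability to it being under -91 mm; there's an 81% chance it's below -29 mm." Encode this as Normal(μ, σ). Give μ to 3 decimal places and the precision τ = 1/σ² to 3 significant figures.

μ = -61.316, τ = 0.000738

For Normal(μ,σ), the p-quantile is μ + z_p·σ. Here z_{0.21} = -0.8064, z_{0.81} = 0.8779.
So -91 = μ − 0.8064σ and -29 = μ + 0.8779σ.
Subtracting: σ = (-29 − -91)/(0.8779 − (-0.8064)) = 36.810.
Then μ = -91 − (-0.8064)·36.810 = -61.316.
Precision τ = 1/σ² = 1/36.81² = 0.000738.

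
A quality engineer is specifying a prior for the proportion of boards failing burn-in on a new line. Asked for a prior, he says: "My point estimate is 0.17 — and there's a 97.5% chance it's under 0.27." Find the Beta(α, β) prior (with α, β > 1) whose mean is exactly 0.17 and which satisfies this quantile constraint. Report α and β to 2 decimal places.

With mean 0.17 fixed, write α = 0.17s, β = 0.83s where s = α+β.
Need P(θ < 0.27) = 0.975 under Beta(0.17s, 0.83s). Normal approximation: (q−m)/√(m(1−m)/s) ≈ z_{0.975} = 1.96, so s ≈ 0.17·0.83·(1.96)²/(0.27−0.17)² = 54.2.
At s = 54.2: P(θ<0.27) ≈ 0.965. Adjusting to match 0.975 gives s ≈ 64.45.
So α = 0.17·64.45 ≈ 10.96, β = 0.83·64.45 ≈ 53.49.

α ≈ 10.96, β ≈ 53.49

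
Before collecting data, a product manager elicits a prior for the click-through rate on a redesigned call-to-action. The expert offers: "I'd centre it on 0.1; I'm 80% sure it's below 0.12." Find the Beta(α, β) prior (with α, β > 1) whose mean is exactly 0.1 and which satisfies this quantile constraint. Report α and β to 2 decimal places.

α ≈ 14.91, β ≈ 134.19

With mean 0.1 fixed, write α = 0.1s, β = 0.9s where s = α+β.
Need P(θ < 0.12) = 0.8 under Beta(0.1s, 0.9s). Normal approximation: (q−m)/√(m(1−m)/s) ≈ z_{0.8} = 0.842, so s ≈ 0.1·0.9·(0.842)²/(0.12−0.1)² = 159.4.
At s = 159.4: P(θ<0.12) ≈ 0.807. Adjusting to match 0.8 gives s ≈ 149.10.
So α = 0.1·149.10 ≈ 14.91, β = 0.9·149.10 ≈ 134.19.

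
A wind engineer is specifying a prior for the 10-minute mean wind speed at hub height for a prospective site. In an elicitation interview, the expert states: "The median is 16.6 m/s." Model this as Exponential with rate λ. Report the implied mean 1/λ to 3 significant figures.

mean ≈ 23.9 m/s

Exponential median = ln 2 / λ, so λ = ln 2 / 16.6 = 0.0418.
Mean = 1/λ = 23.9 m/s.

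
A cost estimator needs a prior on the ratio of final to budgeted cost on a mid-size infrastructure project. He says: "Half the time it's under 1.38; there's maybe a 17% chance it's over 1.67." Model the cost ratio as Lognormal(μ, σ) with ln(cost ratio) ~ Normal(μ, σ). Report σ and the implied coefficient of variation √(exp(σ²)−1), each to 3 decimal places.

σ ≈ 0.200, CV ≈ 0.202

If T ~ Lognormal(μ,σ) then ln T ~ Normal(μ,σ), so the p-quantile of ln T is μ + z_p·σ.
ln(1.38) = 0.3221 and ln(1.67) = 0.5128; z_{0.5} = 0, z_{0.83} = 0.9542.
σ = (0.5128 − 0.3221)/(0.9542 − (0)) = 0.200.
μ = 0.3221 − (0)·0.200 = 0.322.
CV = √(exp(σ²)−1) = √(exp(0.0400)−1) = 0.202.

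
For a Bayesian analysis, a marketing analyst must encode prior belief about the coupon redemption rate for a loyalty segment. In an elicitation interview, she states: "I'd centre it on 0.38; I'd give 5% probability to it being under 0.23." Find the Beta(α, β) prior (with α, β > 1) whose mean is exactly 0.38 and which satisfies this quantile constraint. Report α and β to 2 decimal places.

With mean 0.38 fixed, write α = 0.38s, β = 0.62s where s = α+β.
Need P(θ < 0.23) = 0.05 under Beta(0.38s, 0.62s). Normal approximation: (q−m)/√(m(1−m)/s) ≈ z_{0.05} = -1.64, so s ≈ 0.38·0.62·(-1.64)²/(0.23−0.38)² = 28.3.
At s = 28.3: P(θ<0.23) ≈ 0.041. Adjusting to match 0.05 gives s ≈ 25.42.
So α = 0.38·25.42 ≈ 9.66, β = 0.62·25.42 ≈ 15.76.

α ≈ 9.66, β ≈ 15.76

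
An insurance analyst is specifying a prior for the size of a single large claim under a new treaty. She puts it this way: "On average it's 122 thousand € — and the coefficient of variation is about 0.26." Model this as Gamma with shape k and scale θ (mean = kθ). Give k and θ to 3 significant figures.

For Gamma(k, scale θ): mean = kθ, variance = kθ², so CV = 1/√k.
CV = 0.26, hence k = 1/CV² = 14.8.
Then θ = mean/k = 122/14.8 = 8.25.

k ≈ 14.8, θ ≈ 8.25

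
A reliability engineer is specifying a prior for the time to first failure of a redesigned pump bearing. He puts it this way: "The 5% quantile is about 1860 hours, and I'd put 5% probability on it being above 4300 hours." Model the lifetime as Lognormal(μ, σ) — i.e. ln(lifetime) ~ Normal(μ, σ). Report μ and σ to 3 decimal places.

If T ~ Lognormal(μ,σ) then ln T ~ Normal(μ,σ), so the p-quantile of ln T is μ + z_p·σ.
ln(1860) = 7.528 and ln(4300) = 8.366; z_{0.05} = -1.645, z_{0.95} = 1.645.
σ = (8.366 − 7.528)/(1.645 − (-1.645)) = 0.255.
μ = 7.528 − (-1.645)·0.255 = 7.947.

μ ≈ 7.947, σ ≈ 0.255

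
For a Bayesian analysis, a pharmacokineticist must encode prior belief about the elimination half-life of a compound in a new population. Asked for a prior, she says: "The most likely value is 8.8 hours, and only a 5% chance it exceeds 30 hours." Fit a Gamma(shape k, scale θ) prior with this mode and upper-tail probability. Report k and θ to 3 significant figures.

Gamma(k,θ) with k>1 has mode (k−1)θ, so θ = 8.8/(k−1).
Need P(X < 30) = 0.95 with θ tied to k this way. Start at k = 2, θ = 8.8: P(X<30) ≈ 0.854.
Too low — raise k to concentrate. Iterating converges to k ≈ 2.73.
Then θ = 8.8/(2.73−1) ≈ 5.1.

k ≈ 2.73, θ ≈ 5.1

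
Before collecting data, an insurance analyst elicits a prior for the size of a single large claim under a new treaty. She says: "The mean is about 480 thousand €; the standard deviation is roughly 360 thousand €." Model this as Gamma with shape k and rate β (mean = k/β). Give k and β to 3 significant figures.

k ≈ 1.78, β ≈ 0.0037

For Gamma(k, rate β): mean = k/β, variance = k/β², so CV = 1/√k.
CV = SD/mean = 360/480 = 0.75, hence k = 1/CV² = 1.78.
Then β = k/mean = 1.78/480 = 0.0037.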